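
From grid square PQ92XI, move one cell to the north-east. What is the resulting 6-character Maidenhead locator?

QQ02aj

Longitude subsquare x = 23; +1 → 24, wraps to 0 = a, carry into square.
Longitude square 9; +1 → 10, wraps to 0, carry into field.
Longitude field P = 15; +1 → 16 = Q.
Latitude subsquare i = 8; +1 → 9 = j.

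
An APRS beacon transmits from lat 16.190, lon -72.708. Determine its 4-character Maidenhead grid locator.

FK36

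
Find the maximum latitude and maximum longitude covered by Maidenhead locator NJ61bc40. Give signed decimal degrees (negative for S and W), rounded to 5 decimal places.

1.08750, 92.12500

Field N=13, J=9: +13·20° lon, +9·10° lat → SW at lon 80°, lat 0°.
Square 6, 1: +6·2° lon, +1·1° lat → SW at lon 92°, lat 1°.
Subsquare b=1, c=2: +1·0.0833333° lon, +2·0.0416667° lat → SW at lon 92.0833°, lat 1.08333°.
Extended square 4, 0: +4·0.00833333° lon, +0·0.00416667° lat → SW at lon 92.1167°, lat 1.08333°.
Cell spans 0.00833333° lon × 0.00416667° lat. NE corner is SW corner plus one full cell.
latitude 1.08750, longitude 92.12500.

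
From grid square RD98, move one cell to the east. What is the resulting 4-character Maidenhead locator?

AD08

Longitude square 9; +1 → 10, wraps to 0, carry into field.
Longitude field R = 17; +1 → 18, wraps to 0 = A, wrapping around the antimeridian.
The latitude characters are unchanged.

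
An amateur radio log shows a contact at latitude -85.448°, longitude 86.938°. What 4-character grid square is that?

Shift to the Maidenhead origin (180°W, 90°S): lon 266.94, lat 4.55.
Field: lon ⌊266.94/20⌋ = 13 → N; lat ⌊4.55/10⌋ = 0 → A.
Square: lon ⌊6.94/2⌋ = 3; lat ⌊4.55/1⌋ = 4.

NA34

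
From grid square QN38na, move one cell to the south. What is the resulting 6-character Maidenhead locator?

QN37nx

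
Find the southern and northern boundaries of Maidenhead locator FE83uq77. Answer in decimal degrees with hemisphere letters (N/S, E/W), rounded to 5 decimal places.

Field F=5, E=4: +5·20° lon, +4·10° lat → SW at lon -80°, lat -50°.
Square 8, 3: +8·2° lon, +3·1° lat → SW at lon -64°, lat -47°.
Subsquare u=20, q=16: +20·0.0833333° lon, +16·0.0416667° lat → SW at lon -62.3333°, lat -46.3333°.
Extended square 7, 7: +7·0.00833333° lon, +7·0.00416667° lat → SW at lon -62.275°, lat -46.3042°.
Cell spans 0.00833333° lon × 0.00416667° lat.
south 46.30417° S, north 46.30000° S.

46.30417° S, 46.30000° S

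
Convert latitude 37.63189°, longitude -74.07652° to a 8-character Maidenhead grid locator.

Shift to the Maidenhead origin (180°W, 90°S): lon 105.92348, lat 127.63189.
Field: lon ⌊105.92348/20⌋ = 5 → F; lat ⌊127.63189/10⌋ = 12 → M.
Square: lon ⌊5.92348/2⌋ = 2; lat ⌊7.63189/1⌋ = 7.
Subsquare: lon ⌊1.92348/0.0833333⌋ = 23 → x; lat ⌊0.63189/0.0416667⌋ = 15 → p.
Extended square: lon ⌊0.00681/0.00833333⌋ = 0; lat ⌊0.00689/0.00416667⌋ = 1.

FM27xp01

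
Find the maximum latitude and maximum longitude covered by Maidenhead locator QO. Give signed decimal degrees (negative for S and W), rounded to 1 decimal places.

60.0, 160.0

Field Q=16, O=14: +16·20° lon, +14·10° lat → SW at lon 140°, lat 50°.
Cell spans 20° lon × 10° lat. NE corner is SW corner plus one full cell.
latitude 60.0, longitude 160.0.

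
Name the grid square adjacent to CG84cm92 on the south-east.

CG84dm01

Longitude extended square 9; +1 → 10, wraps to 0, carry into subsquare.
Longitude subsquare c = 2; +1 → 3 = d.
Latitude extended square 2; −1 → 1.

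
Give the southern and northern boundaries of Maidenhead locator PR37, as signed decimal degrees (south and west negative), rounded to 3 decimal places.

Field P=15, R=17: +15·20° lon, +17·10° lat → SW at lon 120°, lat 80°.
Square 3, 7: +3·2° lon, +7·1° lat → SW at lon 126°, lat 87°.
Cell spans 2° lon × 1° lat.
south 87.000, north 88.000.

87.000, 88.000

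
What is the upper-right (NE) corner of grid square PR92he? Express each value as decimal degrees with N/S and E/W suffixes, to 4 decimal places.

82.2083° N, 138.6667° E

Field P=15, R=17: +15·20° lon, +17·10° lat → SW at lon 120°, lat 80°.
Square 9, 2: +9·2° lon, +2·1° lat → SW at lon 138°, lat 82°.
Subsquare h=7, e=4: +7·0.0833333° lon, +4·0.0416667° lat → SW at lon 138.583°, lat 82.1667°.
Cell spans 0.0833333° lon × 0.0416667° lat. NE corner is SW corner plus one full cell.
latitude 82.2083° N, longitude 138.6667° E.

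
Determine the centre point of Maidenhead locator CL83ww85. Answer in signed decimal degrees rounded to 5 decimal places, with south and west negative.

23.93958, -122.09583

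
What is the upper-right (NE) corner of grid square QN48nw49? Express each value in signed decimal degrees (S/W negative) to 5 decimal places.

Field Q=16, N=13: +16·20° lon, +13·10° lat → SW at lon 140°, lat 40°.
Square 4, 8: +4·2° lon, +8·1° lat → SW at lon 148°, lat 48°.
Subsquare n=13, w=22: +13·0.0833333° lon, +22·0.0416667° lat → SW at lon 149.083°, lat 48.9167°.
Extended square 4, 9: +4·0.00833333° lon, +9·0.00416667° lat → SW at lon 149.117°, lat 48.9542°.
Cell spans 0.00833333° lon × 0.00416667° lat. NE corner is SW corner plus one full cell.
latitude 48.95833, longitude 149.12500.

48.95833, 149.12500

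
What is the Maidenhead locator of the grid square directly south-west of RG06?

QG95

Longitude square 0; −1 → -1, wraps to 9, carry into field.
Longitude field R = 17; −1 → 16 = Q.
Latitude square 6; −1 → 5.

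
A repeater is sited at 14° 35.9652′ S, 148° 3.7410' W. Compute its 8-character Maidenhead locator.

BH55xj26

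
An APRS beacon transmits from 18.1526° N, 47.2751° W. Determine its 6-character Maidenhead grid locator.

Shift to the Maidenhead origin (180°W, 90°S): lon 132.7249, lat 108.1526.
Field: 132.7249/20 → 6 → G, 108.1526/10 → 10 → K; chars GK.
Square: 12.7249/2 → 6, 8.1526/1 → 8; chars 68.
Subsquare: 0.7249/0.0833333 → 8 → i, 0.1526/0.0416667 → 3 → d; chars id.

GK68id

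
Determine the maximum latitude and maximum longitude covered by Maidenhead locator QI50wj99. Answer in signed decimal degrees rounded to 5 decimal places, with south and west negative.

-9.58333, 151.91667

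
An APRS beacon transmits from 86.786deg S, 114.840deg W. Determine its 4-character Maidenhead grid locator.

Offset from 180°W / 90°S: lon 65.16°, lat 3.21°.
Field: lon ⌊65.16/20⌋ = 3 → D; lat ⌊3.21/10⌋ = 0 → A.
Square: lon ⌊5.16/2⌋ = 2; lat ⌊3.21/1⌋ = 3.

DA23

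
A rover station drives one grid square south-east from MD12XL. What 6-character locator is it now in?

MD22ak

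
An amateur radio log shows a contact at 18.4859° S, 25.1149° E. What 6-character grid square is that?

KH21nm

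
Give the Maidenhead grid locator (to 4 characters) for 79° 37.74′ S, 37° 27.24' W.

HB10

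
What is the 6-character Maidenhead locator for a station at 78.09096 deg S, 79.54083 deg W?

Shift to the Maidenhead origin (180°W, 90°S): lon 100.4592, lat 11.9090.
Field: 100.4592/20 → 5 → F, 11.9090/10 → 1 → B; chars FB.
Square: 0.4592/2 → 0, 1.9090/1 → 1; chars 01.
Subsquare: 0.4592/0.0833333 → 5 → f, 0.9090/0.0416667 → 21 → v; chars fv.

FB01fv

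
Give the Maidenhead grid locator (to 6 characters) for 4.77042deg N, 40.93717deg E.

LJ04ls

Shift to the Maidenhead origin (180°W, 90°S): lon 220.9372, lat 94.7704.
Field: lon ⌊220.9372/20⌋ = 11 → L; lat ⌊94.7704/10⌋ = 9 → J.
Square: lon ⌊0.9372/2⌋ = 0; lat ⌊4.7704/1⌋ = 4.
Subsquare: lon ⌊0.9372/0.0833333⌋ = 11 → l; lat ⌊0.7704/0.0416667⌋ = 18 → s.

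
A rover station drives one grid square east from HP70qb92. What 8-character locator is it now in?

HP70rb02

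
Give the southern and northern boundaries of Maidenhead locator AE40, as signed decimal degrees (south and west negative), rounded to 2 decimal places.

-50.00, -49.00

Field A=0, E=4: +0·20° lon, +4·10° lat → SW at lon -180°, lat -50°.
Square 4, 0: +4·2° lon, +0·1° lat → SW at lon -172°, lat -50°.
Cell spans 2° lon × 1° lat.
south -50.00, north -49.00.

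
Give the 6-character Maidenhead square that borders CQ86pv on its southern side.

CQ86pu

Latitude subsquare v = 21; −1 → 20 = u.
The longitude characters are unchanged.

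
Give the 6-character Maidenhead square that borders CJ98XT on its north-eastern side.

DJ08au

Longitude subsquare x = 23; +1 → 24, wraps to 0 = a, carry into square.
Longitude square 9; +1 → 10, wraps to 0, carry into field.
Longitude field C = 2; +1 → 3 = D.
Latitude subsquare t = 19; +1 → 20 = u.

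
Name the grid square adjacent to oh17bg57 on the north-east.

Longitude extended square 5; +1 → 6.
Latitude extended square 7; +1 → 8.

OH17bg68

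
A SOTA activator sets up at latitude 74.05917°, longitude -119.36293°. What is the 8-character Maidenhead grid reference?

Add 180° to longitude and 90° to latitude: 60.63707, 164.05917.
Field (20°×10°, letters A–R): lon ⌊60.63707/20⌋ = 3 → D; lat ⌊164.05917/10⌋ = 16 → Q.
Square (2°×1°, digits 0–9): lon ⌊0.63707/2⌋ = 0; lat ⌊4.05917/1⌋ = 4.
Subsquare (5′×2.5′, letters a–x): lon ⌊0.63707/0.0833333⌋ = 7 → h; lat ⌊0.05917/0.0416667⌋ = 1 → b.
Extended square (30″×15″, digits 0–9): lon ⌊0.05374/0.00833333⌋ = 6; lat ⌊0.01750/0.00416667⌋ = 4.

DQ04hb64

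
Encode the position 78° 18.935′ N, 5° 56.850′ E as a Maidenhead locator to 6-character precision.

JQ28xh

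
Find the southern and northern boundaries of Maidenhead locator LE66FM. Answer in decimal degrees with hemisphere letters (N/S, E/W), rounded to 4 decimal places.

43.5000° S, 43.4583° S

Field L=11, E=4: +11·20° lon, +4·10° lat → SW at lon 40°, lat -50°.
Square 6, 6: +6·2° lon, +6·1° lat → SW at lon 52°, lat -44°.
Subsquare f=5, m=12: +5·0.0833333° lon, +12·0.0416667° lat → SW at lon 52.4167°, lat -43.5°.
Cell spans 0.0833333° lon × 0.0416667° lat.
south 43.5000° S, north 43.4583° S.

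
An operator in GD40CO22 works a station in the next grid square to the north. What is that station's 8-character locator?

Latitude extended square 2; +1 → 3.
The longitude characters are unchanged.

GD40co23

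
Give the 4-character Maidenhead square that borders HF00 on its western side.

GF90

Longitude square 0; −1 → -1, wraps to 9, carry into field.
Longitude field H = 7; −1 → 6 = G.
The latitude characters are unchanged.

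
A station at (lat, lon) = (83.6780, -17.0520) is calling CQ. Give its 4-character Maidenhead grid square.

IR13

Add 180° to longitude and 90° to latitude: 162.95, 173.68.
Field: 162.95/20 → 8 → I, 173.68/10 → 17 → R; chars IR.
Square: 2.95/2 → 1, 3.68/1 → 3; chars 13.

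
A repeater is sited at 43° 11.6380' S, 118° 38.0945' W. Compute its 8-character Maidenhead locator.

Add 180° to longitude and 90° to latitude: 61.36509, 46.80603.
Field: lon ⌊61.36509/20⌋ = 3 → D; lat ⌊46.80603/10⌋ = 4 → E.
Square: lon ⌊1.36509/2⌋ = 0; lat ⌊6.80603/1⌋ = 6.
Subsquare: lon ⌊1.36509/0.0833333⌋ = 16 → q; lat ⌊0.80603/0.0416667⌋ = 19 → t.
Extended square: lon ⌊0.03176/0.00833333⌋ = 3; lat ⌊0.01437/0.00416667⌋ = 3.

DE06qt33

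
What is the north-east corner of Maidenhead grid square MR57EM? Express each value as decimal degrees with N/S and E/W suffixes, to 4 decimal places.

87.5417° N, 70.4167° E

Field M=12, R=17: +12·20° lon, +17·10° lat → SW at lon 60°, lat 80°.
Square 5, 7: +5·2° lon, +7·1° lat → SW at lon 70°, lat 87°.
Subsquare e=4, m=12: +4·0.0833333° lon, +12·0.0416667° lat → SW at lon 70.3333°, lat 87.5°.
Cell spans 0.0833333° lon × 0.0416667° lat. NE corner is SW corner plus one full cell.
latitude 87.5417° N, longitude 70.4167° E.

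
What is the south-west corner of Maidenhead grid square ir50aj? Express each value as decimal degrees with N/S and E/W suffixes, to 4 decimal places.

80.3750° N, 10.0000° W

Field I=8, R=17: +8·20° lon, +17·10° lat → SW at lon -20°, lat 80°.
Square 5, 0: +5·2° lon, +0·1° lat → SW at lon -10°, lat 80°.
Subsquare a=0, j=9: +0·0.0833333° lon, +9·0.0416667° lat → SW at lon -10°, lat 80.375°.
latitude 80.3750° N, longitude 10.0000° W.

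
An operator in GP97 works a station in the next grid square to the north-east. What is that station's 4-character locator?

HP08

Longitude square 9; +1 → 10, wraps to 0, carry into field.
Longitude field G = 6; +1 → 7 = H.
Latitude square 7; +1 → 8.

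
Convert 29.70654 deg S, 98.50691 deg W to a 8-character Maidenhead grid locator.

Add 180° to longitude and 90° to latitude: 81.49309, 60.29346.
Field: lon ⌊81.49309/20⌋ = 4 → E; lat ⌊60.29346/10⌋ = 6 → G.
Square: lon ⌊1.49309/2⌋ = 0; lat ⌊0.29346/1⌋ = 0.
Subsquare: lon ⌊1.49309/0.0833333⌋ = 17 → r; lat ⌊0.29346/0.0416667⌋ = 7 → h.
Extended square: lon ⌊0.07642/0.00833333⌋ = 9; lat ⌊0.00179/0.00416667⌋ = 0.

EG00rh90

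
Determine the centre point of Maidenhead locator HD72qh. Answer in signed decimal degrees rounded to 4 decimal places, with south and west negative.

-57.6875, -24.6250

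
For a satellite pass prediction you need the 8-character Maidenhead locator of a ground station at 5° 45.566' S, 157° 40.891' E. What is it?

QI84uf17

Add 180° to longitude and 90° to latitude: 337.68152, 84.24057.
Field (20°×10°, letters A–R): lon ⌊337.68152/20⌋ = 16 → Q; lat ⌊84.24057/10⌋ = 8 → I.
Square (2°×1°, digits 0–9): lon ⌊17.68152/2⌋ = 8; lat ⌊4.24057/1⌋ = 4.
Subsquare (5′×2.5′, letters a–x): lon ⌊1.68152/0.0833333⌋ = 20 → u; lat ⌊0.24057/0.0416667⌋ = 5 → f.
Extended square (30″×15″, digits 0–9): lon ⌊0.01485/0.00833333⌋ = 1; lat ⌊0.03223/0.00416667⌋ = 7.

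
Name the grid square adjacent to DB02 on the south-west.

CB91

Longitude square 0; −1 → -1, wraps to 9, carry into field.
Longitude field D = 3; −1 → 2 = C.
Latitude square 2; −1 → 1.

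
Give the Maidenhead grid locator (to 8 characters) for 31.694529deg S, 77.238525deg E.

Offset from 180°W / 90°S: lon 257.23852°, lat 58.30547°.
Field: 257.23852/20 → 12 → M, 58.30547/10 → 5 → F; chars MF.
Square: 17.23852/2 → 8, 8.30547/1 → 8; chars 88.
Subsquare: 1.23852/0.0833333 → 14 → o, 0.30547/0.0416667 → 7 → h; chars oh.
Extended square: 0.07186/0.00833333 → 8, 0.01380/0.00416667 → 3; chars 83.

MF88oh83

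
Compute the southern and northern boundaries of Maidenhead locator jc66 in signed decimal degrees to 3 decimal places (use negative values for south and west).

Field J=9, C=2: +9·20° lon, +2·10° lat → SW at lon 0°, lat -70°.
Square 6, 6: +6·2° lon, +6·1° lat → SW at lon 12°, lat -64°.
Cell spans 2° lon × 1° lat.
south -64.000, north -63.000.

-64.000, -63.000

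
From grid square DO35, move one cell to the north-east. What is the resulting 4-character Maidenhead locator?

DO46

Longitude square 3; +1 → 4.
Latitude square 5; +1 → 6.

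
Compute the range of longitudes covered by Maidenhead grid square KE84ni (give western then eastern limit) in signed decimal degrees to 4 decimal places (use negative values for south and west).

37.0833, 37.1667

Field K=10, E=4: +10·20° lon, +4·10° lat → SW at lon 20°, lat -50°.
Square 8, 4: +8·2° lon, +4·1° lat → SW at lon 36°, lat -46°.
Subsquare n=13, i=8: +13·0.0833333° lon, +8·0.0416667° lat → SW at lon 37.0833°, lat -45.6667°.
Cell spans 0.0833333° lon × 0.0416667° lat.
west 37.0833, east 37.1667.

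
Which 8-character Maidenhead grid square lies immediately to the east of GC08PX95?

GC08qx05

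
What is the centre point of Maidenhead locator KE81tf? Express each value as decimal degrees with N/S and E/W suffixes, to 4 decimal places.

Field K=10, E=4: +10·20° lon, +4·10° lat → SW at lon 20°, lat -50°.
Square 8, 1: +8·2° lon, +1·1° lat → SW at lon 36°, lat -49°.
Subsquare t=19, f=5: +19·0.0833333° lon, +5·0.0416667° lat → SW at lon 37.5833°, lat -48.7917°.
Cell spans 0.0833333° lon × 0.0416667° lat. Centre is SW corner plus half of each.
latitude 48.7708° S, longitude 37.6250° E.

48.7708° S, 37.6250° E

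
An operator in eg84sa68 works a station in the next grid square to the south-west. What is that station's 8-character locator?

EG84sa57

Longitude extended square 6; −1 → 5.
Latitude extended square 8; −1 → 7.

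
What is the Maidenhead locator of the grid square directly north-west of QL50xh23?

QL50xh14

Longitude extended square 2; −1 → 1.
Latitude extended square 3; +1 → 4.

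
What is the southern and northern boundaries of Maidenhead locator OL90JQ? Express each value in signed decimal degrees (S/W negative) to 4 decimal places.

20.6667, 20.7083

Field O=14, L=11: +14·20° lon, +11·10° lat → SW at lon 100°, lat 20°.
Square 9, 0: +9·2° lon, +0·1° lat → SW at lon 118°, lat 20°.
Subsquare j=9, q=16: +9·0.0833333° lon, +16·0.0416667° lat → SW at lon 118.75°, lat 20.6667°.
Cell spans 0.0833333° lon × 0.0416667° lat.
south 20.6667, north 20.7083.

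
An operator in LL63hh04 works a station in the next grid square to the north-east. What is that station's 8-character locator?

LL63hh15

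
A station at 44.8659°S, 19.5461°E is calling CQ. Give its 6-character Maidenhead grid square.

JE95sd

Offset from 180°W / 90°S: lon 199.5461°, lat 45.1341°.
Field: 199.5461/20 → 9 → J, 45.1341/10 → 4 → E; chars JE.
Square: 19.5461/2 → 9, 5.1341/1 → 5; chars 95.
Subsquare: 1.5461/0.0833333 → 18 → s, 0.1341/0.0416667 → 3 → d; chars sd.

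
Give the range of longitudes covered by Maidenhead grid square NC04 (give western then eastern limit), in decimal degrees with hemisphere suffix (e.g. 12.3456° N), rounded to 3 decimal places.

Field N=13, C=2: +13·20° lon, +2·10° lat → SW at lon 80°, lat -70°.
Square 0, 4: +0·2° lon, +4·1° lat → SW at lon 80°, lat -66°.
Cell spans 2° lon × 1° lat.
west 80.000° E, east 82.000° E.

80.000° E, 82.000° E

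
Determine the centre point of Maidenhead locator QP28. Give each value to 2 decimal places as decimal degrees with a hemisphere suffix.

Field Q=16, P=15: +16·20° lon, +15·10° lat → SW at lon 140°, lat 60°.
Square 2, 8: +2·2° lon, +8·1° lat → SW at lon 144°, lat 68°.
Cell spans 2° lon × 1° lat. Centre is SW corner plus half of each.
latitude 68.50° N, longitude 145.00° E.

68.50° N, 145.00° E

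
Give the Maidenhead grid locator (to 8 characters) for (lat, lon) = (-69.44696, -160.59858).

AC90qn82

Shift to the Maidenhead origin (180°W, 90°S): lon 19.40142, lat 20.55304.
Field (20°×10°, letters A–R): lon ⌊19.40142/20⌋ = 0 → A; lat ⌊20.55304/10⌋ = 2 → C.
Square (2°×1°, digits 0–9): lon ⌊19.40142/2⌋ = 9; lat ⌊0.55304/1⌋ = 0.
Subsquare (5′×2.5′, letters a–x): lon ⌊1.40142/0.0833333⌋ = 16 → q; lat ⌊0.55304/0.0416667⌋ = 13 → n.
Extended square (30″×15″, digits 0–9): lon ⌊0.06809/0.00833333⌋ = 8; lat ⌊0.01137/0.00416667⌋ = 2.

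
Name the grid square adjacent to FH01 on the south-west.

EH90

Longitude square 0; −1 → -1, wraps to 9, carry into field.
Longitude field F = 5; −1 → 4 = E.
Latitude square 1; −1 → 0.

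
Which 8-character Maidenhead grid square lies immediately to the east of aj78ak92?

Longitude extended square 9; +1 → 10, wraps to 0, carry into subsquare.
Longitude subsquare a = 0; +1 → 1 = b.
The latitude characters are unchanged.

AJ78bk02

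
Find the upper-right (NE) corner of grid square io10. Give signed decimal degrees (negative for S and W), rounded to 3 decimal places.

51.000, -16.000

Field I=8, O=14: +8·20° lon, +14·10° lat → SW at lon -20°, lat 50°.
Square 1, 0: +1·2° lon, +0·1° lat → SW at lon -18°, lat 50°.
Cell spans 2° lon × 1° lat. NE corner is SW corner plus one full cell.
latitude 51.000, longitude -16.000.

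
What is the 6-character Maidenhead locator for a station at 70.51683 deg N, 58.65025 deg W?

GQ00qm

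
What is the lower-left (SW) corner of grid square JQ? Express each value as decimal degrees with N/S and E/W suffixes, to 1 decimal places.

Field J=9, Q=16: +9·20° lon, +16·10° lat → SW at lon 0°, lat 70°.
latitude 70.0° N, longitude 0.0° E.

70.0° N, 0.0° E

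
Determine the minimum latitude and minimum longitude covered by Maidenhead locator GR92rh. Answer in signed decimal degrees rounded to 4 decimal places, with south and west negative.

Field G=6, R=17: +6·20° lon, +17·10° lat → SW at lon -60°, lat 80°.
Square 9, 2: +9·2° lon, +2·1° lat → SW at lon -42°, lat 82°.
Subsquare r=17, h=7: +17·0.0833333° lon, +7·0.0416667° lat → SW at lon -40.5833°, lat 82.2917°.
latitude 82.2917, longitude -40.5833.

82.2917, -40.5833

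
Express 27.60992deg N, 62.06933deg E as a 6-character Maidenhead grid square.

Add 180° to longitude and 90° to latitude: 242.0693, 117.6099.
Field: 242.0693/20 → 12 → M, 117.6099/10 → 11 → L; chars ML.
Square: 2.0693/2 → 1, 7.6099/1 → 7; chars 17.
Subsquare: 0.0693/0.0833333 → 0 → a, 0.6099/0.0416667 → 14 → o; chars ao.

ML17ao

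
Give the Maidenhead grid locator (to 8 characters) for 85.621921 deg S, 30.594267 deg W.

HA44qj80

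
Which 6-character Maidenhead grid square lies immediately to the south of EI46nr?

EI46nq

Latitude subsquare r = 17; −1 → 16 = q.
The longitude characters are unchanged.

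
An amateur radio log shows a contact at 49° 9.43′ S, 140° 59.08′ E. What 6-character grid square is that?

Shift to the Maidenhead origin (180°W, 90°S): lon 320.9847, lat 40.8428.
Field: 320.9847/20 → 16 → Q, 40.8428/10 → 4 → E; chars QE.
Square: 0.9847/2 → 0, 0.8428/1 → 0; chars 00.
Subsquare: 0.9847/0.0833333 → 11 → l, 0.8428/0.0416667 → 20 → u; chars lu.

QE00lu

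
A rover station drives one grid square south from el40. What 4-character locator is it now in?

EK49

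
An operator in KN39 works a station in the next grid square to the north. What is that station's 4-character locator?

Latitude square 9; +1 → 10, wraps to 0, carry into field.
Latitude field N = 13; +1 → 14 = O.
The longitude characters are unchanged.

KO30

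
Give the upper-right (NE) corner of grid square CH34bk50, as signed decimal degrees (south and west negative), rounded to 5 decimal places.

-15.57917, -133.86667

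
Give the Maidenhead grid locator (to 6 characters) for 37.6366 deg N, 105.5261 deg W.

Add 180° to longitude and 90° to latitude: 74.4739, 127.6366.
Field: lon ⌊74.4739/20⌋ = 3 → D; lat ⌊127.6366/10⌋ = 12 → M.
Square: lon ⌊14.4739/2⌋ = 7; lat ⌊7.6366/1⌋ = 7.
Subsquare: lon ⌊0.4739/0.0833333⌋ = 5 → f; lat ⌊0.6366/0.0416667⌋ = 15 → p.

DM77fp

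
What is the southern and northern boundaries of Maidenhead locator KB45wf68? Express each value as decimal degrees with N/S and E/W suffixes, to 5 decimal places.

74.75833° S, 74.75417° S

Field K=10, B=1: +10·20° lon, +1·10° lat → SW at lon 20°, lat -80°.
Square 4, 5: +4·2° lon, +5·1° lat → SW at lon 28°, lat -75°.
Subsquare w=22, f=5: +22·0.0833333° lon, +5·0.0416667° lat → SW at lon 29.8333°, lat -74.7917°.
Extended square 6, 8: +6·0.00833333° lon, +8·0.00416667° lat → SW at lon 29.8833°, lat -74.7583°.
Cell spans 0.00833333° lon × 0.00416667° lat.
south 74.75833° S, north 74.75417° S.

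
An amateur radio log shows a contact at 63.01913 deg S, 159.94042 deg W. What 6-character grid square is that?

Shift to the Maidenhead origin (180°W, 90°S): lon 20.0596, lat 26.9809.
Field: lon ⌊20.0596/20⌋ = 1 → B; lat ⌊26.9809/10⌋ = 2 → C.
Square: lon ⌊0.0596/2⌋ = 0; lat ⌊6.9809/1⌋ = 6.
Subsquare: lon ⌊0.0596/0.0833333⌋ = 0 → a; lat ⌊0.9809/0.0416667⌋ = 23 → x.

BC06ax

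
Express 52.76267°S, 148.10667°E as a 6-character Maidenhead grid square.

Offset from 180°W / 90°S: lon 328.1067°, lat 37.2373°.
Field (20°×10°, letters A–R): lon ⌊328.1067/20⌋ = 16 → Q; lat ⌊37.2373/10⌋ = 3 → D.
Square (2°×1°, digits 0–9): lon ⌊8.1067/2⌋ = 4; lat ⌊7.2373/1⌋ = 7.
Subsquare (5′×2.5′, letters a–x): lon ⌊0.1067/0.0833333⌋ = 1 → b; lat ⌊0.2373/0.0416667⌋ = 5 → f.

QD47bf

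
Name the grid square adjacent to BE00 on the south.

BD09

Latitude square 0; −1 → -1, wraps to 9, carry into field.
Latitude field E = 4; −1 → 3 = D.
The longitude characters are unchanged.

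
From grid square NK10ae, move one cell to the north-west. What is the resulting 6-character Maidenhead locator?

Longitude subsquare a = 0; −1 → -1, wraps to 23 = x, carry into square.
Longitude square 1; −1 → 0.
Latitude subsquare e = 4; +1 → 5 = f.

NK00xf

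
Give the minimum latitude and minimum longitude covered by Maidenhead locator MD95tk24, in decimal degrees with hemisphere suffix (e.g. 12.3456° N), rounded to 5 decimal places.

54.56667° S, 79.60000° E

Field M=12, D=3: +12·20° lon, +3·10° lat → SW at lon 60°, lat -60°.
Square 9, 5: +9·2° lon, +5·1° lat → SW at lon 78°, lat -55°.
Subsquare t=19, k=10: +19·0.0833333° lon, +10·0.0416667° lat → SW at lon 79.5833°, lat -54.5833°.
Extended square 2, 4: +2·0.00833333° lon, +4·0.00416667° lat → SW at lon 79.6°, lat -54.5667°.
latitude 54.56667° S, longitude 79.60000° E.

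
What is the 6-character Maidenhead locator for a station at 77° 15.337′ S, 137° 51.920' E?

Shift to the Maidenhead origin (180°W, 90°S): lon 317.8653, lat 12.7444.
Field: 317.8653/20 → 15 → P, 12.7444/10 → 1 → B; chars PB.
Square: 17.8653/2 → 8, 2.7444/1 → 2; chars 82.
Subsquare: 1.8653/0.0833333 → 22 → w, 0.7444/0.0416667 → 17 → r; chars wr.

PB82wr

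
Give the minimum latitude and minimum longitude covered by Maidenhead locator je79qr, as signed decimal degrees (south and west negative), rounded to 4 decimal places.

-40.2917, 15.3333

Field J=9, E=4: +9·20° lon, +4·10° lat → SW at lon 0°, lat -50°.
Square 7, 9: +7·2° lon, +9·1° lat → SW at lon 14°, lat -41°.
Subsquare q=16, r=17: +16·0.0833333° lon, +17·0.0416667° lat → SW at lon 15.3333°, lat -40.2917°.
latitude -40.2917, longitude 15.3333.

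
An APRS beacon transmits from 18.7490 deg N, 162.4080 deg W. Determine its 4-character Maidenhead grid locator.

AK88

Offset from 180°W / 90°S: lon 17.59°, lat 108.75°.
Field (20°×10°, letters A–R): 17.59/20 → 0 → A, 108.75/10 → 10 → K; chars AK.
Square (2°×1°, digits 0–9): 17.59/2 → 8, 8.75/1 → 8; chars 88.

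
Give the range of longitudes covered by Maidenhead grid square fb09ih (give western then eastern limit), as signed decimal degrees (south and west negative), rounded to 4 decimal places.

Field F=5, B=1: +5·20° lon, +1·10° lat → SW at lon -80°, lat -80°.
Square 0, 9: +0·2° lon, +9·1° lat → SW at lon -80°, lat -71°.
Subsquare i=8, h=7: +8·0.0833333° lon, +7·0.0416667° lat → SW at lon -79.3333°, lat -70.7083°.
Cell spans 0.0833333° lon × 0.0416667° lat.
west -79.3333, east -79.2500.

-79.3333, -79.2500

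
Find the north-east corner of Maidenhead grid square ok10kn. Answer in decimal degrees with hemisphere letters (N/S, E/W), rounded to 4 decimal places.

10.5833° N, 102.9167° E

Field O=14, K=10: +14·20° lon, +10·10° lat → SW at lon 100°, lat 10°.
Square 1, 0: +1·2° lon, +0·1° lat → SW at lon 102°, lat 10°.
Subsquare k=10, n=13: +10·0.0833333° lon, +13·0.0416667° lat → SW at lon 102.833°, lat 10.5417°.
Cell spans 0.0833333° lon × 0.0416667° lat. NE corner is SW corner plus one full cell.
latitude 10.5833° N, longitude 102.9167° E.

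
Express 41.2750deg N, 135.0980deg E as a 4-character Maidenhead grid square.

Offset from 180°W / 90°S: lon 315.10°, lat 131.28°.
Field (20°×10°, letters A–R): 315.10/20 → 15 → P, 131.28/10 → 13 → N; chars PN.
Square (2°×1°, digits 0–9): 15.10/2 → 7, 1.28/1 → 1; chars 71.

PN71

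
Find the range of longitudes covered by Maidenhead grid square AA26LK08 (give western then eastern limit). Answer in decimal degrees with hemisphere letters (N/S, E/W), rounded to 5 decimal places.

175.08333° W, 175.07500° W

Field A=0, A=0: +0·20° lon, +0·10° lat → SW at lon -180°, lat -90°.
Square 2, 6: +2·2° lon, +6·1° lat → SW at lon -176°, lat -84°.
Subsquare l=11, k=10: +11·0.0833333° lon, +10·0.0416667° lat → SW at lon -175.083°, lat -83.5833°.
Extended square 0, 8: +0·0.00833333° lon, +8·0.00416667° lat → SW at lon -175.083°, lat -83.55°.
Cell spans 0.00833333° lon × 0.00416667° lat.
west 175.08333° W, east 175.07500° W.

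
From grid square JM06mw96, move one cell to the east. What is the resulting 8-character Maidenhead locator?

JM06nw06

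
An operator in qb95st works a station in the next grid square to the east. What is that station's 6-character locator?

Longitude subsquare s = 18; +1 → 19 = t.
The latitude characters are unchanged.

QB95tt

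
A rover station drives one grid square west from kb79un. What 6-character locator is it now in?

KB79tn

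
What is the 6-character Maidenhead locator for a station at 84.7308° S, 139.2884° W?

CA05ig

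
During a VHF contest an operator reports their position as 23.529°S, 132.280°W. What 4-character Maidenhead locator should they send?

Offset from 180°W / 90°S: lon 47.72°, lat 66.47°.
Field: lon ⌊47.72/20⌋ = 2 → C; lat ⌊66.47/10⌋ = 6 → G.
Square: lon ⌊7.72/2⌋ = 3; lat ⌊6.47/1⌋ = 6.

CG36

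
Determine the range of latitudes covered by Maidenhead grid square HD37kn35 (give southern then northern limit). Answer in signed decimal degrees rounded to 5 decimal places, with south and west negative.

Field H=7, D=3: +7·20° lon, +3·10° lat → SW at lon -40°, lat -60°.
Square 3, 7: +3·2° lon, +7·1° lat → SW at lon -34°, lat -53°.
Subsquare k=10, n=13: +10·0.0833333° lon, +13·0.0416667° lat → SW at lon -33.1667°, lat -52.4583°.
Extended square 3, 5: +3·0.00833333° lon, +5·0.00416667° lat → SW at lon -33.1417°, lat -52.4375°.
Cell spans 0.00833333° lon × 0.00416667° lat.
south -52.43750, north -52.43333.

-52.43750, -52.43333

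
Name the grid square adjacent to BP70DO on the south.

BP70dn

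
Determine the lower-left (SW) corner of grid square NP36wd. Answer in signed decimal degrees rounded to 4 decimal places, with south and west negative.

66.1250, 87.8333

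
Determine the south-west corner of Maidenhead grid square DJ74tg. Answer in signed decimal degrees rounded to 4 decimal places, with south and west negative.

4.2500, -104.4167

Field D=3, J=9: +3·20° lon, +9·10° lat → SW at lon -120°, lat 0°.
Square 7, 4: +7·2° lon, +4·1° lat → SW at lon -106°, lat 4°.
Subsquare t=19, g=6: +19·0.0833333° lon, +6·0.0416667° lat → SW at lon -104.417°, lat 4.25°.
latitude 4.2500, longitude -104.4167.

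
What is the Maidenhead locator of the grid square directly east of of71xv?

Longitude subsquare x = 23; +1 → 24, wraps to 0 = a, carry into square.
Longitude square 7; +1 → 8.
The latitude characters are unchanged.

OF81av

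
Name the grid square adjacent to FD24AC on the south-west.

Longitude subsquare a = 0; −1 → -1, wraps to 23 = x, carry into square.
Longitude square 2; −1 → 1.
Latitude subsquare c = 2; −1 → 1 = b.

FD14xb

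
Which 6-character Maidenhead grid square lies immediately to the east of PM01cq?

Longitude subsquare c = 2; +1 → 3 = d.
The latitude characters are unchanged.

PM01dq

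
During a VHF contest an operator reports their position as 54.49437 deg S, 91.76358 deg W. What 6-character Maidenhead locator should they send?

Offset from 180°W / 90°S: lon 88.2364°, lat 35.5056°.
Field: 88.2364/20 → 4 → E, 35.5056/10 → 3 → D; chars ED.
Square: 8.2364/2 → 4, 5.5056/1 → 5; chars 45.
Subsquare: 0.2364/0.0833333 → 2 → c, 0.5056/0.0416667 → 12 → m; chars cm.

ED45cm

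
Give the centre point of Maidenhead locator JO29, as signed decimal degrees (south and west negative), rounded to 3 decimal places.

59.500, 5.000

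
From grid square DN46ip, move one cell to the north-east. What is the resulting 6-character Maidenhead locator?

DN46jq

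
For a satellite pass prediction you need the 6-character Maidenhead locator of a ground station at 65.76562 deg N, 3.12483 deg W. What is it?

IP85ks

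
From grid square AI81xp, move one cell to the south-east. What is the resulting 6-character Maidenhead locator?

Longitude subsquare x = 23; +1 → 24, wraps to 0 = a, carry into square.
Longitude square 8; +1 → 9.
Latitude subsquare p = 15; −1 → 14 = o.

AI91ao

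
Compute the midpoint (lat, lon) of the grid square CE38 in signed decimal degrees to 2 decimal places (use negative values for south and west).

Field C=2, E=4: +2·20° lon, +4·10° lat → SW at lon -140°, lat -50°.
Square 3, 8: +3·2° lon, +8·1° lat → SW at lon -134°, lat -42°.
Cell spans 2° lon × 1° lat. Centre is SW corner plus half of each.
latitude -41.50, longitude -133.00.

-41.50, -133.00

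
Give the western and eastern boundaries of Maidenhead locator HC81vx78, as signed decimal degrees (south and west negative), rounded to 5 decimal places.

-22.19167, -22.18333

Field H=7, C=2: +7·20° lon, +2·10° lat → SW at lon -40°, lat -70°.
Square 8, 1: +8·2° lon, +1·1° lat → SW at lon -24°, lat -69°.
Subsquare v=21, x=23: +21·0.0833333° lon, +23·0.0416667° lat → SW at lon -22.25°, lat -68.0417°.
Extended square 7, 8: +7·0.00833333° lon, +8·0.00416667° lat → SW at lon -22.1917°, lat -68.0083°.
Cell spans 0.00833333° lon × 0.00416667° lat.
west -22.19167, east -22.18333.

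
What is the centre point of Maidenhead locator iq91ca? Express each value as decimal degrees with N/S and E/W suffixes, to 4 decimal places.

Field I=8, Q=16: +8·20° lon, +16·10° lat → SW at lon -20°, lat 70°.
Square 9, 1: +9·2° lon, +1·1° lat → SW at lon -2°, lat 71°.
Subsquare c=2, a=0: +2·0.0833333° lon, +0·0.0416667° lat → SW at lon -1.83333°, lat 71°.
Cell spans 0.0833333° lon × 0.0416667° lat. Centre is SW corner plus half of each.
latitude 71.0208° N, longitude 1.7917° W.

71.0208° N, 1.7917° W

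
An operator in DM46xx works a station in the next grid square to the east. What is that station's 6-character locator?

DM56ax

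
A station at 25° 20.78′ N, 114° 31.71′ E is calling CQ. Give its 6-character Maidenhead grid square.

OL75gi

Shift to the Maidenhead origin (180°W, 90°S): lon 294.5285, lat 115.3463.
Field (20°×10°, letters A–R): lon ⌊294.5285/20⌋ = 14 → O; lat ⌊115.3463/10⌋ = 11 → L.
Square (2°×1°, digits 0–9): lon ⌊14.5285/2⌋ = 7; lat ⌊5.3463/1⌋ = 5.
Subsquare (5′×2.5′, letters a–x): lon ⌊0.5285/0.0833333⌋ = 6 → g; lat ⌊0.3463/0.0416667⌋ = 8 → i.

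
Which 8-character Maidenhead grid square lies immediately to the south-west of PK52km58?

PK52km47

Longitude extended square 5; −1 → 4.
Latitude extended square 8; −1 → 7.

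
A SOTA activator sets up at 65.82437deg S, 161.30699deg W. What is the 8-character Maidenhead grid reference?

AC94ie32

Shift to the Maidenhead origin (180°W, 90°S): lon 18.69301, lat 24.17563.
Field (20°×10°, letters A–R): 18.69301/20 → 0 → A, 24.17563/10 → 2 → C; chars AC.
Square (2°×1°, digits 0–9): 18.69301/2 → 9, 4.17563/1 → 4; chars 94.
Subsquare (5′×2.5′, letters a–x): 0.69301/0.0833333 → 8 → i, 0.17563/0.0416667 → 4 → e; chars ie.
Extended square (30″×15″, digits 0–9): 0.02634/0.00833333 → 3, 0.00896/0.00416667 → 2; chars 32.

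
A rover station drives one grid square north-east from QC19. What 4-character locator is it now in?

QD20

Longitude square 1; +1 → 2.
Latitude square 9; +1 → 10, wraps to 0, carry into field.
Latitude field C = 2; +1 → 3 = D.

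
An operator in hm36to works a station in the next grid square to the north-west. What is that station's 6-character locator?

HM36sp

Longitude subsquare t = 19; −1 → 18 = s.
Latitude subsquare o = 14; +1 → 15 = p.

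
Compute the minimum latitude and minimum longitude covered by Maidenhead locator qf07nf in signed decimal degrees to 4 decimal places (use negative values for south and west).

-32.7917, 141.0833

Field Q=16, F=5: +16·20° lon, +5·10° lat → SW at lon 140°, lat -40°.
Square 0, 7: +0·2° lon, +7·1° lat → SW at lon 140°, lat -33°.
Subsquare n=13, f=5: +13·0.0833333° lon, +5·0.0416667° lat → SW at lon 141.083°, lat -32.7917°.
latitude -32.7917, longitude 141.0833.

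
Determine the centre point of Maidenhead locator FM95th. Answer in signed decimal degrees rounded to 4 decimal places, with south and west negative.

35.3125, -60.3750

Field F=5, M=12: +5·20° lon, +12·10° lat → SW at lon -80°, lat 30°.
Square 9, 5: +9·2° lon, +5·1° lat → SW at lon -62°, lat 35°.
Subsquare t=19, h=7: +19·0.0833333° lon, +7·0.0416667° lat → SW at lon -60.4167°, lat 35.2917°.
Cell spans 0.0833333° lon × 0.0416667° lat. Centre is SW corner plus half of each.
latitude 35.3125, longitude -60.3750.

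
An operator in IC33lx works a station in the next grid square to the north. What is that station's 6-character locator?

Latitude subsquare x = 23; +1 → 24, wraps to 0 = a, carry into square.
Latitude square 3; +1 → 4.
The longitude characters are unchanged.

IC34la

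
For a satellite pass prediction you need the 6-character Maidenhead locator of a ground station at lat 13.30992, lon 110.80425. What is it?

Add 180° to longitude and 90° to latitude: 290.8043, 103.3099.
Field: 290.8043/20 → 14 → O, 103.3099/10 → 10 → K; chars OK.
Square: 10.8043/2 → 5, 3.3099/1 → 3; chars 53.
Subsquare: 0.8043/0.0833333 → 9 → j, 0.3099/0.0416667 → 7 → h; chars jh.

OK53jh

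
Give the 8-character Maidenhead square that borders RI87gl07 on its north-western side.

RI87fl98

Longitude extended square 0; −1 → -1, wraps to 9, carry into subsquare.
Longitude subsquare g = 6; −1 → 5 = f.
Latitude extended square 7; +1 → 8.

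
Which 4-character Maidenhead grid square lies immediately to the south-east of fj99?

GJ08

Longitude square 9; +1 → 10, wraps to 0, carry into field.
Longitude field F = 5; +1 → 6 = G.
Latitude square 9; −1 → 8.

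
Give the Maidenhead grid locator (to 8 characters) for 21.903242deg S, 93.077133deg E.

NG68mc93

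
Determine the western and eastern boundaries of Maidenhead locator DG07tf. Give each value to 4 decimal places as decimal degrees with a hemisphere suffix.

118.4167° W, 118.3333° W

Field D=3, G=6: +3·20° lon, +6·10° lat → SW at lon -120°, lat -30°.
Square 0, 7: +0·2° lon, +7·1° lat → SW at lon -120°, lat -23°.
Subsquare t=19, f=5: +19·0.0833333° lon, +5·0.0416667° lat → SW at lon -118.417°, lat -22.7917°.
Cell spans 0.0833333° lon × 0.0416667° lat.
west 118.4167° W, east 118.3333° W.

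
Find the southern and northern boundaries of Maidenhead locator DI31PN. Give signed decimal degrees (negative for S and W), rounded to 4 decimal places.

-8.4583, -8.4167

Field D=3, I=8: +3·20° lon, +8·10° lat → SW at lon -120°, lat -10°.
Square 3, 1: +3·2° lon, +1·1° lat → SW at lon -114°, lat -9°.
Subsquare p=15, n=13: +15·0.0833333° lon, +13·0.0416667° lat → SW at lon -112.75°, lat -8.45833°.
Cell spans 0.0833333° lon × 0.0416667° lat.
south -8.4583, north -8.4167.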